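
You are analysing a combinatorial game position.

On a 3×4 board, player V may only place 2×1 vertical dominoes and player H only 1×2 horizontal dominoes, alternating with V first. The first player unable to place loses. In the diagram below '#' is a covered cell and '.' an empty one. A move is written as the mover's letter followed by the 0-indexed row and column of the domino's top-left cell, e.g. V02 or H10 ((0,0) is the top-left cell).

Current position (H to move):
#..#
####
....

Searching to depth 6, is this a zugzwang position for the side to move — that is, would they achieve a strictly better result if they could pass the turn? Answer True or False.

p1 H@[#..#/####/....]: H01[####/####/....]+1* H20[#..#/####/##..]+1 H21[#..#/####/.##.]+1 H22[#..#/####/..##]+1
p2 V@[####/####/....] terminal -1; root [#..#/####/....] d6
pass branch (V moves first from the same position):
  | p1 V@[#..#/####/....] terminal -1; root [#..#/####/....] d6
H moving scores +1; H passing scores +1

zugzwang(#..#/####/...., H) = False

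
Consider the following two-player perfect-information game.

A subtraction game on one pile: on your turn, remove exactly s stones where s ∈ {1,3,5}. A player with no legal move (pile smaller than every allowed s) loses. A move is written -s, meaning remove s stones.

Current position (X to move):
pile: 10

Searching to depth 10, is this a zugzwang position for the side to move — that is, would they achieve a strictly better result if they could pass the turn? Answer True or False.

zugzwang(10, X) = True

ply 1, X at 10 | -1=-1→9*; -3=-1→7; -5=-1→5
ply 2, O at 9 | -1=+1→8*; -3=+1→6; -5=+1→4
ply 3, X at 8 | -1=-1→7*; -3=-1→5; -5=-1→3
ply 4, O at 7 | -1=+1→6*; -3=+1→4; -5=+1→2
ply 5, X at 6 | -1=-1→5*; -3=-1→3; -5=-1→1
ply 6, O at 5 | -1=+1→4*; -3=+1→2; -5=+1→0
ply 7, X at 4 | -1=-1→3*; -3=-1→1
ply 8, O at 3 | -1=+1→2*; -3=+1→0
ply 9, X at 2 | -1=-1→1*
ply 10, O at 1 | -1=+1→0*
ply 11: 0 is terminal -1 (X); from 10 depth 10
pass branch (O moves first from the same position):
  | ply 1, O at 10 | -1=-1→9*; -3=-1→7; -5=-1→5
  | ply 2, X at 9 | -1=+1→8*; -3=+1→6; -5=+1→4
  | ply 3, O at 8 | -1=-1→7*; -3=-1→5; -5=-1→3
  | ply 4, X at 7 | -1=+1→6*; -3=+1→4; -5=+1→2
  | ply 5, O at 6 | -1=-1→5*; -3=-1→3; -5=-1→1
  | ply 6, X at 5 | -1=+1→4*; -3=+1→2; -5=+1→0
  | ply 7, O at 4 | -1=-1→3*; -3=-1→1
  | ply 8, X at 3 | -1=+1→2*; -3=+1→0
  | ply 9, O at 2 | -1=-1→1*
  | ply 10, X at 1 | -1=+1→0*
  | ply 11: 0 is terminal -1 (O); from 10 depth 10
X moving scores -1; X passing scores +1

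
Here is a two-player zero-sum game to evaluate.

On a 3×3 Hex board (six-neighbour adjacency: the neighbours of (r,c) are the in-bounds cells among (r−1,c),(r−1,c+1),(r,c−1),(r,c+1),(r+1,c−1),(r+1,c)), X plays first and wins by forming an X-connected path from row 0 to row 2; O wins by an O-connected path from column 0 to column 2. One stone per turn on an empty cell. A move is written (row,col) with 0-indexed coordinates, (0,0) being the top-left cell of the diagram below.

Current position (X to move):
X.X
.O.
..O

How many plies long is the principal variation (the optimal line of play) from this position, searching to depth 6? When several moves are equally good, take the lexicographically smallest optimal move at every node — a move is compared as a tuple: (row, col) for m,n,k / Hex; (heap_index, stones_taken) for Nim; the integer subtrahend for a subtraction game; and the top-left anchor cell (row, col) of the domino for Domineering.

[X.X/.O./..O] X move#1: (0,1):-1/XXX/.O./..O*, (1,0):-1/X.X/XO./..O, (1,2):-1/X.X/.OX/..O, (2,0):-1/X.X/.O./X.O, (2,1):-1/X.X/.O./.XO
[XXX/.O./..O] O move#2: (1,0):+1/XXX/OO./..O*, (1,2):+1/XXX/.OO/..O, (2,0):+1/XXX/.O./O.O, (2,1):+1/XXX/.O./.OO
[XXX/OO./..O] X move#3: (1,2):-1/XXX/OOX/..O*, (2,0):-1/XXX/OO./X.O, (2,1):-1/XXX/OO./.XO
[XXX/OOX/..O] O move#4: (2,0):-1/XXX/OOX/O.O, (2,1):+1/XXX/OOX/.OO*
[XXX/OOX/.OO] end (terminal -1, X#5); searched X.X/.O./..O to 6

PV length from [X.X/.O./..O]: 4 plies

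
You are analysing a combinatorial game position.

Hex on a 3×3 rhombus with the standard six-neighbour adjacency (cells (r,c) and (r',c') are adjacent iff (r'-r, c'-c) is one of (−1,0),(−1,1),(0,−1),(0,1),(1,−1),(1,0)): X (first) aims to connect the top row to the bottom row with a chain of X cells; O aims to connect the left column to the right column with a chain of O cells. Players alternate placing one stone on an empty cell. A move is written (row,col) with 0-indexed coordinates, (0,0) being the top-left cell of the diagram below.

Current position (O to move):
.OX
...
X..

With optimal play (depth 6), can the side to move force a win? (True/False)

[.OX/.../X..] O move#1: (0,0):-1/OOX/.../X..*, (1,0):-1/.OX/O../X.., (1,1):-1/.OX/.O./X.., (1,2):-1/.OX/..O/X.., (2,1):-1/.OX/.../XO., (2,2):-1/.OX/.../X.O
[OOX/.../X..] X move#2: (1,0):+1/OOX/X../X..*, (1,1):+1/OOX/.X./X.., (1,2):+1/OOX/..X/X.., (2,1):+1/OOX/.../XX., (2,2):+1/OOX/.../X.X
[OOX/X../X..] O move#3: (1,1):-1/OOX/XO./X..*, (1,2):-1/OOX/X.O/X.., (2,1):-1/OOX/X../XO., (2,2):-1/OOX/X../X.O
[OOX/XO./X..] X move#4: (1,2):+1/OOX/XOX/X..*, (2,1):-1/OOX/XO./XX., (2,2):-1/OOX/XO./X.X
[OOX/XOX/X..] O move#5: (2,1):-1/OOX/XOX/XO.*, (2,2):-1/OOX/XOX/X.O
[OOX/XOX/XO.] X move#6: (2,2):+1/OOX/XOX/XOX*
[OOX/XOX/XOX] end (terminal -1, O#7); searched .OX/.../X.. to 6

O winning at [.OX/.../X..]: False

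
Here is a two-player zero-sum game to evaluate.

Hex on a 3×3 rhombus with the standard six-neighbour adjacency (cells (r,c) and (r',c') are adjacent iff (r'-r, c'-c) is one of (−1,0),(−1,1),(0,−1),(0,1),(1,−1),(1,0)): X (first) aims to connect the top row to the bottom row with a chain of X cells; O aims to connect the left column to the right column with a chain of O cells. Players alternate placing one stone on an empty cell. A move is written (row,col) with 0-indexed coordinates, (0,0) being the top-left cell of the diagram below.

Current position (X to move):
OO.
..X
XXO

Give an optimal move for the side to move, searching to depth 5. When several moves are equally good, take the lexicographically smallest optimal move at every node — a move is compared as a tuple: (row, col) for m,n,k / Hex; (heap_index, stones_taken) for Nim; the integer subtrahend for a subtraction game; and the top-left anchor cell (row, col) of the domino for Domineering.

p1 X@[OO./..X/XXO]: (0,2)[OOX/..X/XXO]+1* (1,0)[OO./X.X/XXO]-1 (1,1)[OO./.XX/XXO]-1
p2 O@[OOX/..X/XXO] terminal -1; root [OO./..X/XXO] d5

X's best at [OO./..X/XXO]: (0,2)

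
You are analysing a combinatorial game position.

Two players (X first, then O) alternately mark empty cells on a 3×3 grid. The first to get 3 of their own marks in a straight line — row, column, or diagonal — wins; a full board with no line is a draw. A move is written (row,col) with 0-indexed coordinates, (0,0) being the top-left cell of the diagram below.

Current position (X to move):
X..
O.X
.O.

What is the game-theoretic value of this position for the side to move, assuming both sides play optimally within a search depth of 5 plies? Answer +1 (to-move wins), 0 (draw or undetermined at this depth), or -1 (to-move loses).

p1 X@[X../O.X/.O.]: (0,1)[XX./O.X/.O.]+0 (0,2)[X.X/O.X/.O.]+1* (1,1)[X../OXX/.O.]+0 (2,0)[X../O.X/XO.]+0 (2,2)[X../O.X/.OX]+1
p2 O@[X.X/O.X/.O.]: (0,1)[XOX/O.X/.O.]-1* (1,1)[X.X/OOX/.O.]-1 (2,0)[X.X/O.X/OO.]-1 (2,2)[X.X/O.X/.OO]-1
p3 X@[XOX/O.X/.O.]: (1,1)[XOX/OXX/.O.]+1* (2,0)[XOX/O.X/XO.]-1 (2,2)[XOX/O.X/.OX]+1
p4 O@[XOX/OXX/.O.]: (2,0)[XOX/OXX/OO.]-1* (2,2)[XOX/OXX/.OO]-1
p5 X@[XOX/OXX/OO.]: (2,2)[XOX/OXX/OOX]+1*
p6 O@[XOX/OXX/OOX] terminal -1; root [X../O.X/.O.] d5

value(X../O.X/.O., X) = +1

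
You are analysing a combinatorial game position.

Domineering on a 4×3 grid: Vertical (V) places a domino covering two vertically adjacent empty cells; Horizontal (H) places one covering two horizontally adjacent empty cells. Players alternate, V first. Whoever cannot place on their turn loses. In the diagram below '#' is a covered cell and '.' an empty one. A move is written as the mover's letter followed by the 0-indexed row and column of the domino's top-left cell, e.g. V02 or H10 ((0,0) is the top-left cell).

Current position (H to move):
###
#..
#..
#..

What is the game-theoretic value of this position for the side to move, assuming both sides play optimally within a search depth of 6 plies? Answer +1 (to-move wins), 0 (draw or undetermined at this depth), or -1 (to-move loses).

[###/#../#../#..] H move#1: H11:-1/###/###/#../#.., H21:+1/###/#../###/#..*, H31:-1/###/#../#../###
[###/#../###/#..] end (terminal -1, V#2); searched ###/#../#../#.. to 6

value(###/#../#../#.., H) = +1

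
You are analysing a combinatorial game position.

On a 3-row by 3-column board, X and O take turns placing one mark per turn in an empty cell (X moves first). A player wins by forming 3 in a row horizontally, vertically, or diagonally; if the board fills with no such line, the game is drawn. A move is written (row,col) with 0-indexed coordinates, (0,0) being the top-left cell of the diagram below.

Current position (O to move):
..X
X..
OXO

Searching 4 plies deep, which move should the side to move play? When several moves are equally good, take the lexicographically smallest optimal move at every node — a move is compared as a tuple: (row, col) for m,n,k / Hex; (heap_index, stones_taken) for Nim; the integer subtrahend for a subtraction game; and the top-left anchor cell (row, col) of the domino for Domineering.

O's best at [..X/X../OXO]: (0,1)

[..X/X../OXO] O move#1: (0,0):-1/O.X/X../OXO, (0,1):+0/.OX/X../OXO*, (1,1):+0/..X/XO./OXO, (1,2):-1/..X/X.O/OXO
[.OX/X../OXO] X move#2: (0,0):+0/XOX/X../OXO*, (1,1):+0/.OX/XX./OXO, (1,2):+0/.OX/X.X/OXO
[XOX/X../OXO] O move#3: (1,1):+0/XOX/XO./OXO*, (1,2):+0/XOX/X.O/OXO
[XOX/XO./OXO] X move#4: (1,2):+0/XOX/XOX/OXO*
[XOX/XOX/OXO] end (terminal +0, O#5); searched ..X/X../OXO to 4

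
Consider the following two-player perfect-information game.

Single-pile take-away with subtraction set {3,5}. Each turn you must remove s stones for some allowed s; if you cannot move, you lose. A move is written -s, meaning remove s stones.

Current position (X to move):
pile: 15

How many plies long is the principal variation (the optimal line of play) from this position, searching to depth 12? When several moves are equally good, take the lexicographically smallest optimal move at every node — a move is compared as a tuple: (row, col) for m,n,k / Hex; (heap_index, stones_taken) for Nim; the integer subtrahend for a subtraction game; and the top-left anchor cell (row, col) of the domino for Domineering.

PV length from [15]: 3 plies

p1 X@[15]: -3[12]-1 -5[10]+1*
p2 O@[10]: -3[7]-1* -5[5]-1
p3 X@[7]: -3[4]-1 -5[2]+1*
p4 O@[2] terminal -1; root [15] d12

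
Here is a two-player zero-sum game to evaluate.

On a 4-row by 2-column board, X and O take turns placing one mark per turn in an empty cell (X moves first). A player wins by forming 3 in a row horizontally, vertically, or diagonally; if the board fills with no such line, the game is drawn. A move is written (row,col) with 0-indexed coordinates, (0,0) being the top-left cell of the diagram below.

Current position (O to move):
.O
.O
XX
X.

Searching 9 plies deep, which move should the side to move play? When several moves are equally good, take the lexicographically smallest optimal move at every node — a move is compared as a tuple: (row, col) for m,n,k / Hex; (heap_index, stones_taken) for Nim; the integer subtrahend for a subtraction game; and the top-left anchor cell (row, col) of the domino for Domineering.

O's best at [.O/.O/XX/X.]: (1,0)

ply 1, O at .O/.O/XX/X. | (0,0)=-1→OO/.O/XX/X.; (1,0)=+0→.O/OO/XX/X.*; (3,1)=-1→.O/.O/XX/XO
ply 2, X at .O/OO/XX/X. | (0,0)=+0→XO/OO/XX/X.*; (3,1)=+0→.O/OO/XX/XX
ply 3, O at XO/OO/XX/X. | (3,1)=+0→XO/OO/XX/XO*
ply 4: XO/OO/XX/XO is terminal +0 (X); from .O/.O/XX/X. depth 9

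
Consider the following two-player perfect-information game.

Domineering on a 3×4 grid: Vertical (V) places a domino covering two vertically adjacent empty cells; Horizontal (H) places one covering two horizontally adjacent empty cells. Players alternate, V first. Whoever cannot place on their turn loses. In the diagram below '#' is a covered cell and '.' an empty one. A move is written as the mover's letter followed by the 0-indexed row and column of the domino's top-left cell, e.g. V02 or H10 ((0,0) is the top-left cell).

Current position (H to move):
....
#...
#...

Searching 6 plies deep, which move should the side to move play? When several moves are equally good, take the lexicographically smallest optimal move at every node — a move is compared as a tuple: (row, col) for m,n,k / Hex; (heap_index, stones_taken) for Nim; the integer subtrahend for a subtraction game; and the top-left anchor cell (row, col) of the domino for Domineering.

p1 H@[..../#.../#...]: H00[##../#.../#...]-1 H01[.##./#.../#...]-1 H02[..##/#.../#...]-1 H11[..../###./#...]+1* H12[..../#.##/#...]+1 H21[..../#.../###.]-1 H22[..../#.../#.##]-1
p2 V@[..../###./#...]: V03[...#/####/#...]-1* V13[..../####/#..#]-1
p3 H@[...#/####/#...]: H00[##.#/####/#...]+1* H01[.###/####/#...]+1 H21[...#/####/###.]+1 H22[...#/####/#.##]+1
p4 V@[##.#/####/#...] terminal -1; root [..../#.../#...] d6

H's best at [..../#.../#...]: H11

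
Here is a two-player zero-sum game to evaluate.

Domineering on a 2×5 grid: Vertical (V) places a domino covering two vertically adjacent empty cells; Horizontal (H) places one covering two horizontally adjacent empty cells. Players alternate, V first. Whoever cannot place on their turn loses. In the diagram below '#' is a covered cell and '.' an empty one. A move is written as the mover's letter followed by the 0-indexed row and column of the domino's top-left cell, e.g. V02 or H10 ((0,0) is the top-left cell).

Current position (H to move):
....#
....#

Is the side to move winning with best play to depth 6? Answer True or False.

H winning at [....#/....#]: True

[....#/....#] H move#1: H00:-1/##..#/....#, H01:+1/.##.#/....#*, H02:-1/..###/....#, H10:-1/....#/##..#, H11:+1/....#/.##.#, H12:-1/....#/..###
[.##.#/....#] V move#2: V00:-1/###.#/#...#*, V03:-1/.####/...##
[###.#/#...#] H move#3: H11:-1/###.#/###.#, H12:+1/###.#/#.###*
[###.#/#.###] end (terminal -1, V#4); searched ....#/....# to 6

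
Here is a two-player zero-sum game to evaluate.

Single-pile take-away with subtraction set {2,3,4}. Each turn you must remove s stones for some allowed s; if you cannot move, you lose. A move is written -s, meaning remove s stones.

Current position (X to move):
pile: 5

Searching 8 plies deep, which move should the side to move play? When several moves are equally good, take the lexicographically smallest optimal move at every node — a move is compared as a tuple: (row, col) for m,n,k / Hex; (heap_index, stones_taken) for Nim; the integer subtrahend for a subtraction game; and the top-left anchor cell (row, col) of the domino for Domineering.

p1 X@[5]: -2[3]-1 -3[2]-1 -4[1]+1*
p2 O@[1] terminal -1; root [5] d8

X's best at [5]: -4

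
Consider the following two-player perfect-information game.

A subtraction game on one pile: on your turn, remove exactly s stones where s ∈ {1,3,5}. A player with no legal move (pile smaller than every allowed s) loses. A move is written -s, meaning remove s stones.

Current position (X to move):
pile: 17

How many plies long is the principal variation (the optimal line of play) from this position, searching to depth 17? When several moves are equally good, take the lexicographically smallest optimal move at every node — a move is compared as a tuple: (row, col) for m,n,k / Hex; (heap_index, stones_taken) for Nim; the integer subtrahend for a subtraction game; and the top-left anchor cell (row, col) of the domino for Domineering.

ply 1, X at 17 | -1=+1→16*; -3=+1→14; -5=+1→12
ply 2, O at 16 | -1=-1→15*; -3=-1→13; -5=-1→11
ply 3, X at 15 | -1=+1→14*; -3=+1→12; -5=+1→10
ply 4, O at 14 | -1=-1→13*; -3=-1→11; -5=-1→9
ply 5, X at 13 | -1=+1→12*; -3=+1→10; -5=+1→8
ply 6, O at 12 | -1=-1→11*; -3=-1→9; -5=-1→7
ply 7, X at 11 | -1=+1→10*; -3=+1→8; -5=+1→6
ply 8, O at 10 | -1=-1→9*; -3=-1→7; -5=-1→5
ply 9, X at 9 | -1=+1→8*; -3=+1→6; -5=+1→4
ply 10, O at 8 | -1=-1→7*; -3=-1→5; -5=-1→3
ply 11, X at 7 | -1=+1→6*; -3=+1→4; -5=+1→2
ply 12, O at 6 | -1=-1→5*; -3=-1→3; -5=-1→1
ply 13, X at 5 | -1=+1→4*; -3=+1→2; -5=+1→0
ply 14, O at 4 | -1=-1→3*; -3=-1→1
ply 15, X at 3 | -1=+1→2*; -3=+1→0
ply 16, O at 2 | -1=-1→1*
ply 17, X at 1 | -1=+1→0*
ply 18: 0 is terminal -1 (O); from 17 depth 17

PV length from [17]: 17 plies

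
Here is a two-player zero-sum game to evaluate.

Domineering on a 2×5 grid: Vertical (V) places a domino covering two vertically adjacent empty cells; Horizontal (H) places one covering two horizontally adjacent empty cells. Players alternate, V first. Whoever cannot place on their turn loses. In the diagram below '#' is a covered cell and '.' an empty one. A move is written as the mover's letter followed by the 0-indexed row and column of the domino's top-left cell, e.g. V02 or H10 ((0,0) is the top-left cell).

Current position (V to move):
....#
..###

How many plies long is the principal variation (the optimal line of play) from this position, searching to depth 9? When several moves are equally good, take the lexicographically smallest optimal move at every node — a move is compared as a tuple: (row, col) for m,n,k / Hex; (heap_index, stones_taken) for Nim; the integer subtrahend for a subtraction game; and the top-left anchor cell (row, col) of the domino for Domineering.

[....#/..###] V move#1: V00:-1/#...#/#.###, V01:+1/.#..#/.####*
[.#..#/.####] H move#2: H02:-1/.####/.####*
[.####/.####] V move#3: V00:+1/#####/#####*
[#####/#####] end (terminal -1, H#4); searched ....#/..### to 9

PV length from [....#/..###]: 3 plies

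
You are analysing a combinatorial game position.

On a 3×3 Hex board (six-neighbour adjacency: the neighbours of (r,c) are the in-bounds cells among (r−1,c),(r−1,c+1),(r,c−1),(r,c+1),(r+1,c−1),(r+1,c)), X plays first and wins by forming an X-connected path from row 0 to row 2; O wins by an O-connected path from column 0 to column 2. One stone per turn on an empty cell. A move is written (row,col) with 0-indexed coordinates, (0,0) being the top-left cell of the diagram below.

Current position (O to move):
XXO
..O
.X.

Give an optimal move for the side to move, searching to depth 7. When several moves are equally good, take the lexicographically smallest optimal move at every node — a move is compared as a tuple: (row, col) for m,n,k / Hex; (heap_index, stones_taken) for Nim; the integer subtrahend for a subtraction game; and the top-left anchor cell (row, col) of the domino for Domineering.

[XXO/..O/.X.] O move#1: (1,0):-1/XXO/O.O/.X., (1,1):+1/XXO/.OO/.X.*, (2,0):-1/XXO/..O/OX., (2,2):-1/XXO/..O/.XO
[XXO/.OO/.X.] X move#2: (1,0):-1/XXO/XOO/.X.*, (2,0):-1/XXO/.OO/XX., (2,2):-1/XXO/.OO/.XX
[XXO/XOO/.X.] O move#3: (2,0):+1/XXO/XOO/OX.*, (2,2):-1/XXO/XOO/.XO
[XXO/XOO/OX.] end (terminal -1, X#4); searched XXO/..O/.X. to 7

O's best at [XXO/..O/.X.]: (1,1)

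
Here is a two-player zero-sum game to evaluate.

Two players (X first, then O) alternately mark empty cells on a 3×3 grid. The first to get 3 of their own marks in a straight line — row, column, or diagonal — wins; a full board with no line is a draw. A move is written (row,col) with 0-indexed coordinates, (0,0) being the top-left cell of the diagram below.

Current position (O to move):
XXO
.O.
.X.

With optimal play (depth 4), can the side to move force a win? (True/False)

ply 1, O at XXO/.O./.X. | (1,0)=+1→XXO/OO./.X.*; (1,2)=+1→XXO/.OO/.X.; (2,0)=+1→XXO/.O./OX.; (2,2)=+1→XXO/.O./.XO
ply 2, X at XXO/OO./.X. | (1,2)=-1→XXO/OOX/.X.*; (2,0)=-1→XXO/OO./XX.; (2,2)=-1→XXO/OO./.XX
ply 3, O at XXO/OOX/.X. | (2,0)=+1→XXO/OOX/OX.*; (2,2)=+0→XXO/OOX/.XO
ply 4: XXO/OOX/OX. is terminal -1 (X); from XXO/.O./.X. depth 4

O winning at [XXO/.O./.X.]: True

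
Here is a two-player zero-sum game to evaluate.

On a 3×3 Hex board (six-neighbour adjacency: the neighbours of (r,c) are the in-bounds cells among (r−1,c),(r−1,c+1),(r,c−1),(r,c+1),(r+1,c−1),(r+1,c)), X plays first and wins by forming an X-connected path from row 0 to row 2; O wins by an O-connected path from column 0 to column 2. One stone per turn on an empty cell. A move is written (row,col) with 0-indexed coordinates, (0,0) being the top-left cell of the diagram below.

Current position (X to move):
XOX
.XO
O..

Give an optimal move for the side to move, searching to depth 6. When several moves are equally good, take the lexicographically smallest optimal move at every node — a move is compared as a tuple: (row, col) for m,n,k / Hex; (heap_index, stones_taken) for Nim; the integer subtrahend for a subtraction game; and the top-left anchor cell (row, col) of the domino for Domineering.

p1 X@[XOX/.XO/O..]: (1,0)[XOX/XXO/O..]-1 (2,1)[XOX/.XO/OX.]+1* (2,2)[XOX/.XO/O.X]-1
p2 O@[XOX/.XO/OX.] terminal -1; root [XOX/.XO/O..] d6

X's best at [XOX/.XO/O..]: (2,1)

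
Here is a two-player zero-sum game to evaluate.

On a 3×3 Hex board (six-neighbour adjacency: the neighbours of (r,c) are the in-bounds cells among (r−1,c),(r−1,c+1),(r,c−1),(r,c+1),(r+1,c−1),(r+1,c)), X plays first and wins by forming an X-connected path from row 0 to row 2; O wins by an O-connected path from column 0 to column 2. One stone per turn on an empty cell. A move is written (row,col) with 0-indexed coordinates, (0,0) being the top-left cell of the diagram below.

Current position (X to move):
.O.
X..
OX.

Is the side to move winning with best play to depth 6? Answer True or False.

ply 1, X at .O./X../OX. | (0,0)=-1→XO./X../OX.; (0,2)=+1→.OX/X../OX.*; (1,1)=+1→.O./XX./OX.; (1,2)=-1→.O./X.X/OX.; (2,2)=-1→.O./X../OXX
ply 2, O at .OX/X../OX. | (0,0)=-1→OOX/X../OX.*; (1,1)=-1→.OX/XO./OX.; (1,2)=-1→.OX/X.O/OX.; (2,2)=-1→.OX/X../OXO
ply 3, X at OOX/X../OX. | (1,1)=+1→OOX/XX./OX.*; (1,2)=+1→OOX/X.X/OX.; (2,2)=+1→OOX/X../OXX
ply 4: OOX/XX./OX. is terminal -1 (O); from .O./X../OX. depth 6

X winning at [.O./X../OX.]: True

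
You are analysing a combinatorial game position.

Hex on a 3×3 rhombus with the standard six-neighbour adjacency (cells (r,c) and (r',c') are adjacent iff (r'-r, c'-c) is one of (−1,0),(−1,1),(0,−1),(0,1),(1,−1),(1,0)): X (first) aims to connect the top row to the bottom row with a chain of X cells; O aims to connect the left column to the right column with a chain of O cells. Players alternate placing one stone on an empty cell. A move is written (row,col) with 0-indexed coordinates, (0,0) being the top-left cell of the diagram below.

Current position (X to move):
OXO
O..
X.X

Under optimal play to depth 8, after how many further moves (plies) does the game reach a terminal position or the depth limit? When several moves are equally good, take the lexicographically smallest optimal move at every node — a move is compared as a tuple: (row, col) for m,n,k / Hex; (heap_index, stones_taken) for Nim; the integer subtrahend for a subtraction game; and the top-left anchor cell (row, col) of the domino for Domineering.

p1 X@[OXO/O../X.X]: (1,1)[OXO/OX./X.X]+1* (1,2)[OXO/O.X/X.X]-1 (2,1)[OXO/O../XXX]-1
p2 O@[OXO/OX./X.X] terminal -1; root [OXO/O../X.X] d8

PV length from [OXO/O../X.X]: 1 ply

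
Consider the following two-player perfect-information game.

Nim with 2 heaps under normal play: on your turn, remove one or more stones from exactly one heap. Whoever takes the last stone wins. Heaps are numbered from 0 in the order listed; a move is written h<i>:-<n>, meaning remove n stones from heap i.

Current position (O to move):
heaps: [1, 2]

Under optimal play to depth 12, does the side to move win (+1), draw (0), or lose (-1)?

ply 1, O at (1,2) | h0:-1=-1→(0,2); h1:-1=+1→(1,1)*; h1:-2=-1→(1,0)
ply 2, X at (1,1) | h0:-1=-1→(0,1)*; h1:-1=-1→(1,0)
ply 3, O at (0,1) | h1:-1=+1→(0,0)*
ply 4: (0,0) is terminal -1 (X); from (1,2) depth 12

value((1,2), O) = +1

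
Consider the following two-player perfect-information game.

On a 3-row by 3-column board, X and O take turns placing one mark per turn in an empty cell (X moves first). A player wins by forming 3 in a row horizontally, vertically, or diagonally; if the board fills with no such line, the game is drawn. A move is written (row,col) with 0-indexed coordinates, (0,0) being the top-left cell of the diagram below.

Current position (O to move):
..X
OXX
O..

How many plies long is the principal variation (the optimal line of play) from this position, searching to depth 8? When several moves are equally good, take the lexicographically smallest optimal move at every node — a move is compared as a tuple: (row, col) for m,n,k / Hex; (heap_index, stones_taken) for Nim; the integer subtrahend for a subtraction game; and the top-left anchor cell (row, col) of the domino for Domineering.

PV length from [..X/OXX/O..]: 1 ply

[..X/OXX/O..] O move#1: (0,0):+1/O.X/OXX/O..*, (0,1):-1/.OX/OXX/O.., (2,1):-1/..X/OXX/OO., (2,2):+1/..X/OXX/O.O
[O.X/OXX/O..] end (terminal -1, X#2); searched ..X/OXX/O.. to 8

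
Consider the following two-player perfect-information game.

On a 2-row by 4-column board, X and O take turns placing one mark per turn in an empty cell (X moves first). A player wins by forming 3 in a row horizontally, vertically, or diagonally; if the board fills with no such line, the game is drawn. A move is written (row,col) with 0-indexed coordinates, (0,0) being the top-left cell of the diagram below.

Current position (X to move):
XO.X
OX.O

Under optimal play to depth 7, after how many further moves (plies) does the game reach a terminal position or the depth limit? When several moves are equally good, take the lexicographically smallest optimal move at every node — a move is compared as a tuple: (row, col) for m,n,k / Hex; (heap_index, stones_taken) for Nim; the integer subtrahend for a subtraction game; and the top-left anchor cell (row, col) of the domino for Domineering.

PV length from [XO.X/OX.O]: 2 plies

ply 1, X at XO.X/OX.O | (0,2)=+0→XOXX/OX.O*; (1,2)=+0→XO.X/OXXO
ply 2, O at XOXX/OX.O | (1,2)=+0→XOXX/OXOO*
ply 3: XOXX/OXOO is terminal +0 (X); from XO.X/OX.O depth 7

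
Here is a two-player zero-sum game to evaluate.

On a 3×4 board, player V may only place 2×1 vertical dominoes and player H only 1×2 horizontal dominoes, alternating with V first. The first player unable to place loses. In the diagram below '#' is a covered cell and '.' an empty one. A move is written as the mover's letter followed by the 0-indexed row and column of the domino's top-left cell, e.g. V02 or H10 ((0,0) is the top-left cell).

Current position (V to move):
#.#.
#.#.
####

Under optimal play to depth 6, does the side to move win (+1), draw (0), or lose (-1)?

ply 1, V at #.#./#.#./#### | V01=+1→###./###./####*; V03=+1→#.##/#.##/####
ply 2: ###./###./#### is terminal -1 (H); from #.#./#.#./#### depth 6

value(#.#./#.#./####, V) = +1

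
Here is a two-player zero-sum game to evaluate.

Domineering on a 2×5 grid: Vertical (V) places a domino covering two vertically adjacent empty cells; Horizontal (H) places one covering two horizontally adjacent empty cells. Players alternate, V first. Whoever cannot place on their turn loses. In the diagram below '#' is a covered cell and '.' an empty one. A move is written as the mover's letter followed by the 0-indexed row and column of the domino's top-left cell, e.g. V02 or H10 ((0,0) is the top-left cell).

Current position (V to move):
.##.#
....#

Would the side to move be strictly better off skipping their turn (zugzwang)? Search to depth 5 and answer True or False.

zugzwang(.##.#/....#, V) = True

ply 1, V at .##.#/....# | V00=-1→###.#/#...#*; V03=-1→.####/...##
ply 2, H at ###.#/#...# | H11=-1→###.#/###.#; H12=+1→###.#/#.###*
ply 3: ###.#/#.### is terminal -1 (V); from .##.#/....# depth 5
if V skipped the turn, H would face:
~ ply 1, H at .##.#/....# | H10=-1→.##.#/##..#*; H11=-1→.##.#/.##.#; H12=-1→.##.#/..###
~ ply 2, V at .##.#/##..# | V03=+1→.####/##.##*
~ ply 3: .####/##.## is terminal -1 (H); from .##.#/....# depth 5
compare (V): move=-1 vs pass=+1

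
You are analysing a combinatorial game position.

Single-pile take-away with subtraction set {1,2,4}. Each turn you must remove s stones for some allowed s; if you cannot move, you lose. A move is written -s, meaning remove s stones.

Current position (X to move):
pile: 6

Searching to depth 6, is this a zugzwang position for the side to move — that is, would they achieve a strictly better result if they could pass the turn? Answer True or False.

p1 X@[6]: -1[5]-1* -2[4]-1 -4[2]-1
p2 O@[5]: -1[4]-1 -2[3]+1* -4[1]-1
p3 X@[3]: -1[2]-1* -2[1]-1
p4 O@[2]: -1[1]-1 -2[0]+1*
p5 X@[0] terminal -1; root [6] d6
suppose X passes — search the same position with O to move:
pass> p1 O@[6]: -1[5]-1* -2[4]-1 -4[2]-1
pass> p2 X@[5]: -1[4]-1 -2[3]+1* -4[1]-1
pass> p3 O@[3]: -1[2]-1* -2[1]-1
pass> p4 X@[2]: -1[1]-1 -2[0]+1*
pass> p5 O@[0] terminal -1; root [6] d6
for X: play -1, pass +1

zugzwang(6, X) = True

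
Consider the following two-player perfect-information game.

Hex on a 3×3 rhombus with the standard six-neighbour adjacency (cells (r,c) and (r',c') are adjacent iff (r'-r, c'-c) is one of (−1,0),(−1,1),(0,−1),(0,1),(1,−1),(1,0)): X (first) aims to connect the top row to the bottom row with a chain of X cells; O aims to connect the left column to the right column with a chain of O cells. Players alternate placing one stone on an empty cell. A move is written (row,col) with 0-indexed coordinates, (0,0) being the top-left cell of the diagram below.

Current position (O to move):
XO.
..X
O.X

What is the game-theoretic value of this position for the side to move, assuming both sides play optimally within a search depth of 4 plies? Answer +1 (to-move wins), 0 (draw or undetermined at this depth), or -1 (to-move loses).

value(XO./..X/O.X, O) = +1

[XO./..X/O.X] O move#1: (0,2):+1/XOO/..X/O.X*, (1,0):-1/XO./O.X/O.X, (1,1):-1/XO./.OX/O.X, (2,1):-1/XO./..X/OOX
[XOO/..X/O.X] X move#2: (1,0):-1/XOO/X.X/O.X*, (1,1):-1/XOO/.XX/O.X, (2,1):-1/XOO/..X/OXX
[XOO/X.X/O.X] O move#3: (1,1):+1/XOO/XOX/O.X*, (2,1):-1/XOO/X.X/OOX
[XOO/XOX/O.X] end (terminal -1, X#4); searched XO./..X/O.X to 4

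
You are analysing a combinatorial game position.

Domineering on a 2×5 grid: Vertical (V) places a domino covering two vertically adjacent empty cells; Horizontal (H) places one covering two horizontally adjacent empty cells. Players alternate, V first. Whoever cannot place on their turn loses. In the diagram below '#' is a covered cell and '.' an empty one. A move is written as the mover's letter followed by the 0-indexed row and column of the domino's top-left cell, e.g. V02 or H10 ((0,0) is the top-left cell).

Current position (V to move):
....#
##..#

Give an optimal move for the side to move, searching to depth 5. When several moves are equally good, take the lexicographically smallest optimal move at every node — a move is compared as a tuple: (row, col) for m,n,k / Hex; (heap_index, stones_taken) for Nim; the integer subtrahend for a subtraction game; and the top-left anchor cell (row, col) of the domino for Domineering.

[....#/##..#] V move#1: V02:+1/..#.#/###.#*, V03:-1/...##/##.##
[..#.#/###.#] H move#2: H00:-1/###.#/###.#*
[###.#/###.#] V move#3: V03:+1/#####/#####*
[#####/#####] end (terminal -1, H#4); searched ....#/##..# to 5

V's best at [....#/##..#]: V02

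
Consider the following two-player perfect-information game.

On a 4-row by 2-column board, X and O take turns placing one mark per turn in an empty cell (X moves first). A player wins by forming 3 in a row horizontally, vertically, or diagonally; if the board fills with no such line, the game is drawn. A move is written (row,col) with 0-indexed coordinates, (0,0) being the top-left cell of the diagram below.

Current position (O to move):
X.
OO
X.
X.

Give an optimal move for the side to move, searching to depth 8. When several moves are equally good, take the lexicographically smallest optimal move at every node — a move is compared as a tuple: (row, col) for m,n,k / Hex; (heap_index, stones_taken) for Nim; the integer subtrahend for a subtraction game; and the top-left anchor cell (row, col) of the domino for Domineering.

O's best at [X./OO/X./X.]: (2,1)

[X./OO/X./X.] O move#1: (0,1):+0/XO/OO/X./X., (2,1):+1/X./OO/XO/X.*, (3,1):+0/X./OO/X./XO
[X./OO/XO/X.] X move#2: (0,1):-1/XX/OO/XO/X.*, (3,1):-1/X./OO/XO/XX
[XX/OO/XO/X.] O move#3: (3,1):+1/XX/OO/XO/XO*
[XX/OO/XO/XO] end (terminal -1, X#4); searched X./OO/X./X. to 8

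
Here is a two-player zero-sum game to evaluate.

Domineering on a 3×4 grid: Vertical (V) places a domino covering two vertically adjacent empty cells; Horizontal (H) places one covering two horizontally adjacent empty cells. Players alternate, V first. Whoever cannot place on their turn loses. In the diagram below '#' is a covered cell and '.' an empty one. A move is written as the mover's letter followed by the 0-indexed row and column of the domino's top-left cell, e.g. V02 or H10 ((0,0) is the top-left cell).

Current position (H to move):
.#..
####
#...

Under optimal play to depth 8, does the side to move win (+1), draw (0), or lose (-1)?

ply 1, H at .#../####/#... | H02=+1→.###/####/#...*; H21=+1→.#../####/###.; H22=+1→.#../####/#.##
ply 2: .###/####/#... is terminal -1 (V); from .#../####/#... depth 8

value(.#../####/#..., H) = +1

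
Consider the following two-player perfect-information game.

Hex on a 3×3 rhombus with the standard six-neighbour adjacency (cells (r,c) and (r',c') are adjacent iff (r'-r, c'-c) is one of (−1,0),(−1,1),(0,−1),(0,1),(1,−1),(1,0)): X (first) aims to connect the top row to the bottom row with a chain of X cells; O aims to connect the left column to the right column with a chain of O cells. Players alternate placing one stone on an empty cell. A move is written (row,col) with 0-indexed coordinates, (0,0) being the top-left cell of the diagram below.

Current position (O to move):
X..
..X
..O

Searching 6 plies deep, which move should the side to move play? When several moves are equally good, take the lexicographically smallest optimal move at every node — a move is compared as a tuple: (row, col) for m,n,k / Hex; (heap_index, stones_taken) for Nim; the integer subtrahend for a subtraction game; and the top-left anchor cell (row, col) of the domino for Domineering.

O's best at [X../..X/..O]: (1,1)

[X../..X/..O] O move#1: (0,1):-1/XO./..X/..O, (0,2):-1/X.O/..X/..O, (1,0):-1/X../O.X/..O, (1,1):+1/X../.OX/..O*, (2,0):-1/X../..X/O.O, (2,1):-1/X../..X/.OO
[X../.OX/..O] X move#2: (0,1):-1/XX./.OX/..O*, (0,2):-1/X.X/.OX/..O, (1,0):-1/X../XOX/..O, (2,0):-1/X../.OX/X.O, (2,1):-1/X../.OX/.XO
[XX./.OX/..O] O move#3: (0,2):+1/XXO/.OX/..O*, (1,0):+1/XX./OOX/..O, (2,0):+1/XX./.OX/O.O, (2,1):+1/XX./.OX/.OO
[XXO/.OX/..O] X move#4: (1,0):-1/XXO/XOX/..O*, (2,0):-1/XXO/.OX/X.O, (2,1):-1/XXO/.OX/.XO
[XXO/XOX/..O] O move#5: (2,0):+1/XXO/XOX/O.O*, (2,1):-1/XXO/XOX/.OO
[XXO/XOX/O.O] end (terminal -1, X#6); searched X../..X/..O to 6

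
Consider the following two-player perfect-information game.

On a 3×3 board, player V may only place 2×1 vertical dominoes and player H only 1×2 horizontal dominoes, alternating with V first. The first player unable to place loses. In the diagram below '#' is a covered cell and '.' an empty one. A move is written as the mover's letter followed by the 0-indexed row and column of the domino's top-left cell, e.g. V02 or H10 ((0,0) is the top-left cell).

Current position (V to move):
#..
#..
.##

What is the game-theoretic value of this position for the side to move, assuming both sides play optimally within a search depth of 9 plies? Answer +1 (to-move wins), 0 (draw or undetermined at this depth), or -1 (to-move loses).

value(#../#../.##, V) = +1

ply 1, V at #../#../.## | V01=+1→##./##./.##*; V02=+1→#.#/#.#/.##
ply 2: ##./##./.## is terminal -1 (H); from #../#../.## depth 9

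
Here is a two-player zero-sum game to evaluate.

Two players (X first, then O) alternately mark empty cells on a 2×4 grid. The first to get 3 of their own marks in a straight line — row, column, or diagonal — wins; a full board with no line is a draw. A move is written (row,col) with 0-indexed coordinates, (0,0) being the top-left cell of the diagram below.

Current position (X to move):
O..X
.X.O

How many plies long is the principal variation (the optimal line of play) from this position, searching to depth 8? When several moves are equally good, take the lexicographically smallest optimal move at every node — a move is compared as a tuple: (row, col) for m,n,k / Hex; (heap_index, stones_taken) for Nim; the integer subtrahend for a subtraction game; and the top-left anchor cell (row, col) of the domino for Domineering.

[O..X/.X.O] X move#1: (0,1):+0/OX.X/.X.O*, (0,2):+0/O.XX/.X.O, (1,0):+0/O..X/XX.O, (1,2):+0/O..X/.XXO
[OX.X/.X.O] O move#2: (0,2):+0/OXOX/.X.O*, (1,0):-1/OX.X/OX.O, (1,2):-1/OX.X/.XOO
[OXOX/.X.O] X move#3: (1,0):+0/OXOX/XX.O*, (1,2):+0/OXOX/.XXO
[OXOX/XX.O] O move#4: (1,2):+0/OXOX/XXOO*
[OXOX/XXOO] end (terminal +0, X#5); searched O..X/.X.O to 8

PV length from [O..X/.X.O]: 4 plies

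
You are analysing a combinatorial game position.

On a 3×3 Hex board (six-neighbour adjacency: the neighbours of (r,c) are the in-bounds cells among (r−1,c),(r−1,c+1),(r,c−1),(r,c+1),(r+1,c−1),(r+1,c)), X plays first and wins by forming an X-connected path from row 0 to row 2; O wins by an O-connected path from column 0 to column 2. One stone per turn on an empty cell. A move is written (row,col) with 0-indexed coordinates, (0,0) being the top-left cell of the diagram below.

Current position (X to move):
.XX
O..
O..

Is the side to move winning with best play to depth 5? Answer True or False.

ply 1, X at .XX/O../O.. | (0,0)=-1→XXX/O../O..; (1,1)=-1→.XX/OX./O..; (1,2)=+1→.XX/O.X/O..*; (2,1)=+1→.XX/O../OX.; (2,2)=-1→.XX/O../O.X
ply 2, O at .XX/O.X/O.. | (0,0)=-1→OXX/O.X/O..*; (1,1)=-1→.XX/OOX/O..; (2,1)=-1→.XX/O.X/OO.; (2,2)=-1→.XX/O.X/O.O
ply 3, X at OXX/O.X/O.. | (1,1)=+1→OXX/OXX/O..*; (2,1)=+1→OXX/O.X/OX.; (2,2)=+1→OXX/O.X/O.X
ply 4, O at OXX/OXX/O.. | (2,1)=-1→OXX/OXX/OO.*; (2,2)=-1→OXX/OXX/O.O
ply 5, X at OXX/OXX/OO. | (2,2)=+1→OXX/OXX/OOX*
ply 6: OXX/OXX/OOX is terminal -1 (O); from .XX/O../O.. depth 5

X winning at [.XX/O../O..]: True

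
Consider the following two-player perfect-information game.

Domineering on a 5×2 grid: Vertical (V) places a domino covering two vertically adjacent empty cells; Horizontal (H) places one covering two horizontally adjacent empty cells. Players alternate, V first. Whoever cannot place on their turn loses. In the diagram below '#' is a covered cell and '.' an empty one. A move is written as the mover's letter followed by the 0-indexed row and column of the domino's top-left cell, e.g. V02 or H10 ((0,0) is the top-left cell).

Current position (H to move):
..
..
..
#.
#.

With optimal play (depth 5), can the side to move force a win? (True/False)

[../../../#./#.] H move#1: H00:-1/##/../../#./#., H10:+1/../##/../#./#.*, H20:-1/../../##/#./#.
[../##/../#./#.] V move#2: V21:-1/../##/.#/##/#.*, V31:-1/../##/../##/##
[../##/.#/##/#.] H move#3: H00:+1/##/##/.#/##/#.*
[##/##/.#/##/#.] end (terminal -1, V#4); searched ../../../#./#. to 5

H winning at [../../../#./#.]: True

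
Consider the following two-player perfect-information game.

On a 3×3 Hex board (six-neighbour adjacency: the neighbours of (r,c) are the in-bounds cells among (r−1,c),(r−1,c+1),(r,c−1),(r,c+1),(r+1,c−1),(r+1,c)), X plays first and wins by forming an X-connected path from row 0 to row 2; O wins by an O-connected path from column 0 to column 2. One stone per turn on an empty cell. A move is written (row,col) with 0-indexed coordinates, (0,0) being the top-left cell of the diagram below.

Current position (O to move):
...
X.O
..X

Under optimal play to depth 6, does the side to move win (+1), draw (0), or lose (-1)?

ply 1, O at .../X.O/..X | (0,0)=-1→O../X.O/..X; (0,1)=-1→.O./X.O/..X; (0,2)=-1→..O/X.O/..X; (1,1)=-1→.../XOO/..X; (2,0)=+1→.../X.O/O.X*; (2,1)=-1→.../X.O/.OX
ply 2, X at .../X.O/O.X | (0,0)=-1→X../X.O/O.X*; (0,1)=-1→.X./X.O/O.X; (0,2)=-1→..X/X.O/O.X; (1,1)=-1→.../XXO/O.X; (2,1)=-1→.../X.O/OXX
ply 3, O at X../X.O/O.X | (0,1)=+1→XO./X.O/O.X*; (0,2)=+1→X.O/X.O/O.X; (1,1)=+1→X../XOO/O.X; (2,1)=+1→X../X.O/OOX
ply 4, X at XO./X.O/O.X | (0,2)=-1→XOX/X.O/O.X*; (1,1)=-1→XO./XXO/O.X; (2,1)=-1→XO./X.O/OXX
ply 5, O at XOX/X.O/O.X | (1,1)=+1→XOX/XOO/O.X*; (2,1)=+1→XOX/X.O/OOX
ply 6: XOX/XOO/O.X is terminal -1 (X); from .../X.O/..X depth 6

value(.../X.O/..X, O) = +1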